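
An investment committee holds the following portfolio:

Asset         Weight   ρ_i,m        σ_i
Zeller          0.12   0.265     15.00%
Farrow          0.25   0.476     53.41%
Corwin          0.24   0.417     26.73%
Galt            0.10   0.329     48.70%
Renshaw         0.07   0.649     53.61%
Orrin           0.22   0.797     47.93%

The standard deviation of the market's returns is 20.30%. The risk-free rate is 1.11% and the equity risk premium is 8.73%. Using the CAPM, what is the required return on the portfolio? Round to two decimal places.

10.55%

β_Zeller = 0.265 × 15.00% / 20.30% = 0.1958
β_Farrow = 0.476 × 53.41% / 20.30% = 1.2524
β_Corwin = 0.417 × 26.73% / 20.30% = 0.5491
β_Galt = 0.329 × 48.70% / 20.30% = 0.7893
β_Renshaw = 0.649 × 53.61% / 20.30% = 1.7139
β_Orrin = 0.797 × 47.93% / 20.30% = 1.8818
β_P = Σ w_i β_i = 0.12×0.1958 + 0.25×1.2524 + 0.24×0.5491 + 0.10×0.7893 + 0.07×1.7139 + 0.22×1.8818 = 1.0813
E(R_P) = R_f + β_P × MRP = 1.11% + 1.0813 × 8.73% = 10.55%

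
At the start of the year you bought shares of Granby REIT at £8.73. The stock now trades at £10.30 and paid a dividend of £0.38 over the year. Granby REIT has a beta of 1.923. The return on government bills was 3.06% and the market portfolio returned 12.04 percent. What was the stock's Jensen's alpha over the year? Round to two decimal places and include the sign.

Realised HPR = (P1 + D1 − P0) / P0 = (10.30 + 0.38 − 8.73) / 8.73 = 1.95 / 8.73 = 22.3368%
MRP = 12.04% − 3.06% = 8.98%
CAPM required = R_f + β·MRP = 3.06% + 1.923 × 8.98% = 20.32854%
α = realised − required = 22.3368% − 20.32854% = +2.01%

+2.01%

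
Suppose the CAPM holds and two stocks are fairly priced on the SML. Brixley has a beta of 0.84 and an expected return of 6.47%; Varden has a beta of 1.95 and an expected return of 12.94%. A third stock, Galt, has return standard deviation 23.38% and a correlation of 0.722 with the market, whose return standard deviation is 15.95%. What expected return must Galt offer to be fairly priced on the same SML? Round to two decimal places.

7.74%

MRP = (12.94% − 6.47%) / (1.95 − 0.84) = 5.8288%
R_f = 6.47% − 0.84 × 5.8288% = 1.5738%
β_Galt = ρ·σ_i/σ_m = 0.722 × 23.38 / 15.95 = 1.0583
E(R_Galt) = R_f + β × MRP = 1.5738% + 1.0583 × 5.8288% = 7.74%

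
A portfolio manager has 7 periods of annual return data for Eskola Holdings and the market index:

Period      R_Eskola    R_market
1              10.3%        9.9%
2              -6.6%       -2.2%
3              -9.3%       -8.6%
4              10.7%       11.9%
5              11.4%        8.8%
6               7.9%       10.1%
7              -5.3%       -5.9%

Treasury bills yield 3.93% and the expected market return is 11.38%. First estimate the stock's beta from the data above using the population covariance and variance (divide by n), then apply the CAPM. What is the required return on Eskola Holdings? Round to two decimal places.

11.70%

Mean R_i = (10.3 − 6.6 − 9.3 + 10.7 + 11.4 + 7.9 − 5.3) / 7 = 2.7286%
Mean R_m = (9.9 − 2.2 − 8.6 + 11.9 + 8.8 + 10.1 − 5.9) / 7 = 3.4286%
Σ(R_i − R̄_i)(R_m − R̄_m) = 469.6943  ⇒  Cov = 469.6943 / 7 = 67.0992
Σ(R_m − R̄_m)² = 450.3943  ⇒  Var(R_m) = 450.3943 / 7 = 64.3420
β = Cov / Var(R_m) = 67.0992 / 64.3420 = 1.0429
MRP = 11.38% − 3.93% = 7.45%
E(R) = R_f + β × MRP = 3.93% + 1.0429 × 7.45% = 11.70%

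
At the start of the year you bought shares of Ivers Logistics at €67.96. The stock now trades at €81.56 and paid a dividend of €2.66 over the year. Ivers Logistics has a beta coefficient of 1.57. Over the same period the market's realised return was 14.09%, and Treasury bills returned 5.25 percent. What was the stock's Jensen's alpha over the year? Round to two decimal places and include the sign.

+4.80%

Realised HPR = (P1 + D1 − P0) / P0 = (81.56 + 2.66 − 67.96) / 67.96 = 16.26 / 67.96 = 23.9258%
MRP = 14.09% − 5.25% = 8.84%
CAPM required = R_f + β·MRP = 5.25% + 1.57 × 8.84% = 19.1288%
α = realised − required = 23.9258% − 19.1288% = +4.80%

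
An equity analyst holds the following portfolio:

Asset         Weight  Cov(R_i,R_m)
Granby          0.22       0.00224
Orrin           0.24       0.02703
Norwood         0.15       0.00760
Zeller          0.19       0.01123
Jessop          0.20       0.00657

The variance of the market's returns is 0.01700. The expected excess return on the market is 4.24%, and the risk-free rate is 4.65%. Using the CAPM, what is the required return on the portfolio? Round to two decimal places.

β_Granby = 0.00224 / 0.01700 = 0.1318
β_Orrin = 0.02703 / 0.01700 = 1.5900
β_Norwood = 0.00760 / 0.01700 = 0.4471
β_Zeller = 0.01123 / 0.01700 = 0.6606
β_Jessop = 0.00657 / 0.01700 = 0.3865
β_P = Σ w_i β_i = 0.22×0.1318 + 0.24×1.5900 + 0.15×0.4471 + 0.19×0.6606 + 0.20×0.3865 = 0.6805
E(R_P) = R_f + β_P × MRP = 4.65% + 0.6805 × 4.24% = 7.54%

7.54%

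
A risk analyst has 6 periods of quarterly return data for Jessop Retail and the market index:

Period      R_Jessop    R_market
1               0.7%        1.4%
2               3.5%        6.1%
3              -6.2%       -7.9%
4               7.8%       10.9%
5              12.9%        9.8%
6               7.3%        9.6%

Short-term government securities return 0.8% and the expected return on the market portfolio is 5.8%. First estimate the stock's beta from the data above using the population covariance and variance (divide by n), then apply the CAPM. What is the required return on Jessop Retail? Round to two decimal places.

Mean R_i = (0.7 + 3.5 − 6.2 + 7.8 + 12.9 + 7.3) / 6 = 4.3333%
Mean R_m = (1.4 + 6.1 − 7.9 + 10.9 + 9.8 + 9.6) / 6 = 4.9833%
Σ(R_i − R̄_i)(R_m − R̄_m) = 223.2633  ⇒  Cov = 223.2633 / 6 = 37.2106
Σ(R_m − R̄_m)² = 259.5883  ⇒  Var(R_m) = 259.5883 / 6 = 43.2647
β = Cov / Var(R_m) = 37.2106 / 43.2647 = 0.8601
MRP = 5.8% − 0.8% = 5.00%
E(R) = R_f + β × MRP = 0.8% + 0.8601 × 5.0% = 5.10%

5.10%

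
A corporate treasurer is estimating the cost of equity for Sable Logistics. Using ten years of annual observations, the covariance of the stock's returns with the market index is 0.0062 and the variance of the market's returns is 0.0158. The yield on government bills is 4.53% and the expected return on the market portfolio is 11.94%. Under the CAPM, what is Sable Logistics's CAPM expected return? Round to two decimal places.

7.44%

β = Cov(R_i, R_m) / Var(R_m) = 0.0062 / 0.0158 = 0.3924
MRP = 11.94% − 4.53% = 7.41%
E(R) = R_f + β × MRP = 4.53% + 0.3924 × 7.41% = 7.44%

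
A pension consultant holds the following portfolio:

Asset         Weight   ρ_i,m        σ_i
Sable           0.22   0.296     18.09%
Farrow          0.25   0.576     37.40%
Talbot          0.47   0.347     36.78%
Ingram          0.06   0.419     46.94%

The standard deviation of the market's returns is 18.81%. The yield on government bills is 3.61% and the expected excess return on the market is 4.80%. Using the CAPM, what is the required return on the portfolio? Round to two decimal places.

7.12%

β_Sable = 0.296 × 18.09% / 18.81% = 0.2847
β_Farrow = 0.576 × 37.40% / 18.81% = 1.1453
β_Talbot = 0.347 × 36.78% / 18.81% = 0.6785
β_Ingram = 0.419 × 46.94% / 18.81% = 1.0456
β_P = Σ w_i β_i = 0.22×0.2847 + 0.25×1.1453 + 0.47×0.6785 + 0.06×1.0456 = 0.7306
E(R_P) = R_f + β_P × MRP = 3.61% + 0.7306 × 4.80% = 7.12%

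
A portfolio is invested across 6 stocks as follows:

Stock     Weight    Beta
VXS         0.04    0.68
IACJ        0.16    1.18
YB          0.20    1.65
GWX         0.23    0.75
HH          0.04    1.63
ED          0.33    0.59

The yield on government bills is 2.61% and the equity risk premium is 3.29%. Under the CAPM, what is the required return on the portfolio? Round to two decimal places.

β_P = Σ w_i β_i = 0.04×0.68 + 0.16×1.18 + 0.20×1.65 + 0.23×0.75 + 0.04×1.63 + 0.33×0.59 = 0.9784
E(R_P) = R_f + β_P × MRP = 2.61% + 0.9784 × 3.29% = 5.83%

5.83%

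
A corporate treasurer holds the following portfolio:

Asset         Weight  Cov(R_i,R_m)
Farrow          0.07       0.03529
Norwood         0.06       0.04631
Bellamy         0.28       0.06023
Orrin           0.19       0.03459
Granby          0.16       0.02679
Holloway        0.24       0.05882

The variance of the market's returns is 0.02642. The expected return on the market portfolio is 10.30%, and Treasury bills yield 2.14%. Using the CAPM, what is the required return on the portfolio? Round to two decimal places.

16.68%

β_Farrow = 0.03529 / 0.02642 = 1.3357
β_Norwood = 0.04631 / 0.02642 = 1.7528
β_Bellamy = 0.06023 / 0.02642 = 2.2797
β_Orrin = 0.03459 / 0.02642 = 1.3092
β_Granby = 0.02679 / 0.02642 = 1.0140
β_Holloway = 0.05882 / 0.02642 = 2.2263
β_P = Σ w_i β_i = 0.07×1.3357 + 0.06×1.7528 + 0.28×2.2797 + 0.19×1.3092 + 0.16×1.0140 + 0.24×2.2263 = 1.7823
MRP = 10.30% − 2.14% = 8.16%
E(R_P) = R_f + β_P × MRP = 2.14% + 1.7823 × 8.16% = 16.68%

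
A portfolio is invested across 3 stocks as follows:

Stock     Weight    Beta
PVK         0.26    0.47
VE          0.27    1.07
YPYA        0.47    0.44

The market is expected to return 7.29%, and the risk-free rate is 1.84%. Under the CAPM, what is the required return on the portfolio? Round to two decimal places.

β_P = Σ w_i β_i = 0.26×0.47 + 0.27×1.07 + 0.47×0.44 = 0.6179
MRP = 7.29% − 1.84% = 5.45%
E(R_P) = R_f + β_P × MRP = 1.84% + 0.6179 × 5.45% = 5.21%

5.21%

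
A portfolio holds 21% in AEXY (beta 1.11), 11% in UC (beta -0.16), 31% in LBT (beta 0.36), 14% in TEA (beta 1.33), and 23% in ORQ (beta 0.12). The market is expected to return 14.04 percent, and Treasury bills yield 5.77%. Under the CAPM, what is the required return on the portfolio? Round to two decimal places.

β_P = Σ w_i β_i = 0.21×1.11 + 0.11×-0.16 + 0.31×0.36 + 0.14×1.33 + 0.23×0.12 = 0.5409
MRP = 14.04% − 5.77% = 8.27%
E(R_P) = R_f + β_P × MRP = 5.77% + 0.5409 × 8.27% = 10.24%

10.24%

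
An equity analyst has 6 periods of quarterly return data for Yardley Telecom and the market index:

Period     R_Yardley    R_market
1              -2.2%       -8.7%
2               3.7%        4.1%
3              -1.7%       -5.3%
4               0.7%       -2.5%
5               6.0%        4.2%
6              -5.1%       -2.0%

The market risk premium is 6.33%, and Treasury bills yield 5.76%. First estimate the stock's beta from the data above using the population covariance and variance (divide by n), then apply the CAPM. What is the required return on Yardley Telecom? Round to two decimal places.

Mean R_i = (-2.2 + 3.7 − 1.7 + 0.7 + 6.0 − 5.1) / 6 = 0.2333%
Mean R_m = (-8.7 + 4.1 − 5.3 − 2.5 + 4.2 − 2.0) / 6 = -1.7000%
Σ(R_i − R̄_i)(R_m − R̄_m) = 79.3500  ⇒  Cov = 79.3500 / 6 = 13.2250
Σ(R_m − R̄_m)² = 131.1400  ⇒  Var(R_m) = 131.1400 / 6 = 21.8567
β = Cov / Var(R_m) = 13.2250 / 21.8567 = 0.6051
E(R) = R_f + β × MRP = 5.76% + 0.6051 × 6.33% = 9.59%

9.59%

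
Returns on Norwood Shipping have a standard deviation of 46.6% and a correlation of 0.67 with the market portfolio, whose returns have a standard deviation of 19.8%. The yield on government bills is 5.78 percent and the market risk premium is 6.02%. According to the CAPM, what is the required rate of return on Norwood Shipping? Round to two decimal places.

β = ρ × σ_i / σ_m = 0.67 × 46.6% / 19.8% = 1.5769
E(R) = 5.78% + 1.5769 × 6.02% = 15.27%

15.27%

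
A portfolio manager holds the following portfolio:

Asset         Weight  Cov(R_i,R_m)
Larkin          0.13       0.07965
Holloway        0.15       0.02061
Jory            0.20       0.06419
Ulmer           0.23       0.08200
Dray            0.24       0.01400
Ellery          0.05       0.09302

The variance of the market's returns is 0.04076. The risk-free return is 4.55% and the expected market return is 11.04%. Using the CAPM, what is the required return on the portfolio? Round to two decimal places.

β_Larkin = 0.07965 / 0.04076 = 1.9541
β_Holloway = 0.02061 / 0.04076 = 0.5056
β_Jory = 0.06419 / 0.04076 = 1.5748
β_Ulmer = 0.08200 / 0.04076 = 2.0118
β_Dray = 0.01400 / 0.04076 = 0.3435
β_Ellery = 0.09302 / 0.04076 = 2.2821
β_P = Σ w_i β_i = 0.13×1.9541 + 0.15×0.5056 + 0.20×1.5748 + 0.23×2.0118 + 0.24×0.3435 + 0.05×2.2821 = 1.3041
MRP = 11.04% − 4.55% = 6.49%
E(R_P) = R_f + β_P × MRP = 4.55% + 1.3041 × 6.49% = 13.01%

13.01%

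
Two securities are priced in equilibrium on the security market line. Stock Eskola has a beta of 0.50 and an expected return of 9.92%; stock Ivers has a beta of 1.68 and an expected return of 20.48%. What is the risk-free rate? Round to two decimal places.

5.45%

Both satisfy E(R) = R_f + β·MRP, so the slope of the SML is
MRP = (20.48% − 9.92%) / (1.68 − 0.50) = 10.56% / 1.18 = 8.9492%
R_f = E(R_Eskola) − β_Eskola·MRP = 9.92% − 0.50 × 8.9492% = 5.4454%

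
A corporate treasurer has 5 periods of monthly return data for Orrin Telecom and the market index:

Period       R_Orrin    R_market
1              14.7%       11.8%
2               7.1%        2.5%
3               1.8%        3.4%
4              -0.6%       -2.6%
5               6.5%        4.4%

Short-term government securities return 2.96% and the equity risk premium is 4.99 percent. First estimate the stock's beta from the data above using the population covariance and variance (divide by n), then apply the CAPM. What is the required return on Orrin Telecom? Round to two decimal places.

8.20%

Mean R_i = (14.7 + 7.1 + 1.8 − 0.6 + 6.5) / 5 = 5.9000%
Mean R_m = (11.8 + 2.5 + 3.4 − 2.6 + 4.4) / 5 = 3.9000%
Σ(R_i − R̄_i)(R_m − R̄_m) = 112.4400  ⇒  Cov = 112.4400 / 5 = 22.4880
Σ(R_m − R̄_m)² = 107.1200  ⇒  Var(R_m) = 107.1200 / 5 = 21.4240
β = Cov / Var(R_m) = 22.4880 / 21.4240 = 1.0497
E(R) = R_f + β × MRP = 2.96% + 1.0497 × 4.99% = 8.20%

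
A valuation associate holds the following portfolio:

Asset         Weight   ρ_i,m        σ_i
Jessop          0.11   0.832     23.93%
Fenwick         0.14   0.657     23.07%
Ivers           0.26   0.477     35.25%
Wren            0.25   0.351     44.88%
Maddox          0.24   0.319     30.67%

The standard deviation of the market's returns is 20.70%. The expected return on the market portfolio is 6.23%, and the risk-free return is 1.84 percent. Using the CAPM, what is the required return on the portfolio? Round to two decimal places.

5.01%

β_Jessop = 0.832 × 23.93% / 20.70% = 0.9618
β_Fenwick = 0.657 × 23.07% / 20.70% = 0.7322
β_Ivers = 0.477 × 35.25% / 20.70% = 0.8123
β_Wren = 0.351 × 44.88% / 20.70% = 0.7610
β_Maddox = 0.319 × 30.67% / 20.70% = 0.4726
β_P = Σ w_i β_i = 0.11×0.9618 + 0.14×0.7322 + 0.26×0.8123 + 0.25×0.7610 + 0.24×0.4726 = 0.7232
MRP = 6.23% − 1.84% = 4.39%
E(R_P) = R_f + β_P × MRP = 1.84% + 0.7232 × 4.39% = 5.01%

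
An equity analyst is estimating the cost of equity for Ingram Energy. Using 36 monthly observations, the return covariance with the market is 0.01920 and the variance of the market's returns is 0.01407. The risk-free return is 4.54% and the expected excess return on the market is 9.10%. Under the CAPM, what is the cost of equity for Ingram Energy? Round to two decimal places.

16.96%

β = Cov(R_i, R_m) / Var(R_m) = 0.01920 / 0.01407 = 1.3646
E(R) = R_f + β × MRP = 4.54% + 1.3646 × 9.10% = 16.96%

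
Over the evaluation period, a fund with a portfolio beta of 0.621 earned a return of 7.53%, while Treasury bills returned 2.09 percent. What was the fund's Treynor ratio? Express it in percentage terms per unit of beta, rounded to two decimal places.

8.76%

Treynor = (R_P − R_f) / β_P = (7.53% − 2.09%) / 0.6210 = 5.44% / 0.6210 = 8.76%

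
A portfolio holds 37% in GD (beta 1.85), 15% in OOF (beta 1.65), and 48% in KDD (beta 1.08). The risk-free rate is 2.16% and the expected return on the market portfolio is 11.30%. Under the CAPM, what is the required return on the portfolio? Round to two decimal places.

15.42%

β_P = Σ w_i β_i = 0.37×1.85 + 0.15×1.65 + 0.48×1.08 = 1.4504
MRP = 11.30% − 2.16% = 9.14%
E(R_P) = R_f + β_P × MRP = 2.16% + 1.4504 × 9.14% = 15.42%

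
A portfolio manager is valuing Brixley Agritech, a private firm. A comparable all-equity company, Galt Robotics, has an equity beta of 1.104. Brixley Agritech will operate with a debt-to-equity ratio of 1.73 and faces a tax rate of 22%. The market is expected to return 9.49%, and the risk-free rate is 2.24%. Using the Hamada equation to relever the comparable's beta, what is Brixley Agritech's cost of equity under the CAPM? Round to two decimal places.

β_L = β_U × [1 + (1 − t)(D/E)] = 1.104 × [1 + (1 − 0.22) × 1.73]
    = 1.104 × [1 + 0.78 × 1.73] = 1.104 × 2.3494 = 2.5937
MRP = 9.49% − 2.24% = 7.25%
E(R) = R_f + β_L × MRP = 2.24% + 2.5937 × 7.25% = 21.04%

21.04%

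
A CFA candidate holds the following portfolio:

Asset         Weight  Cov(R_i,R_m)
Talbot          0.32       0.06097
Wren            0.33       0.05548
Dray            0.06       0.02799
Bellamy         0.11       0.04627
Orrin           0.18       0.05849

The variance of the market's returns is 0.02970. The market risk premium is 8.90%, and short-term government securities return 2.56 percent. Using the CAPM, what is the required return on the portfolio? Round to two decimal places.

β_Talbot = 0.06097 / 0.02970 = 2.0529
β_Wren = 0.05548 / 0.02970 = 1.8680
β_Dray = 0.02799 / 0.02970 = 0.9424
β_Bellamy = 0.04627 / 0.02970 = 1.5579
β_Orrin = 0.05849 / 0.02970 = 1.9694
β_P = Σ w_i β_i = 0.32×2.0529 + 0.33×1.8680 + 0.06×0.9424 + 0.11×1.5579 + 0.18×1.9694 = 1.8558
E(R_P) = R_f + β_P × MRP = 2.56% + 1.8558 × 8.90% = 19.08%

19.08%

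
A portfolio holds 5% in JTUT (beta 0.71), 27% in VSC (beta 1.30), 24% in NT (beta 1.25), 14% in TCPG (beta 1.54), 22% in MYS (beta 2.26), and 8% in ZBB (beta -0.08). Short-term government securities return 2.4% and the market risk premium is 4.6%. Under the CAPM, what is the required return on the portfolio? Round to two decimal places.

8.81%

β_P = Σ w_i β_i = 0.05×0.71 + 0.27×1.30 + 0.24×1.25 + 0.14×1.54 + 0.22×2.26 + 0.08×-0.08 = 1.3929
E(R_P) = R_f + β_P × MRP = 2.4% + 1.3929 × 4.6% = 8.81%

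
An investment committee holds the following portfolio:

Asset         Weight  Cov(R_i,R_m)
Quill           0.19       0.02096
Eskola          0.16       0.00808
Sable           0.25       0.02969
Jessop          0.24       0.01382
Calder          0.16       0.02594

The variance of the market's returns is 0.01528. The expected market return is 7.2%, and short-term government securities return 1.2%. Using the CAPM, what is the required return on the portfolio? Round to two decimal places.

9.12%

β_Quill = 0.02096 / 0.01528 = 1.3717
β_Eskola = 0.00808 / 0.01528 = 0.5288
β_Sable = 0.02969 / 0.01528 = 1.9431
β_Jessop = 0.01382 / 0.01528 = 0.9045
β_Calder = 0.02594 / 0.01528 = 1.6976
β_P = Σ w_i β_i = 0.19×1.3717 + 0.16×0.5288 + 0.25×1.9431 + 0.24×0.9045 + 0.16×1.6976 = 1.3197
MRP = 7.2% − 1.2% = 6.00%
E(R_P) = R_f + β_P × MRP = 1.2% + 1.3197 × 6.0% = 9.12%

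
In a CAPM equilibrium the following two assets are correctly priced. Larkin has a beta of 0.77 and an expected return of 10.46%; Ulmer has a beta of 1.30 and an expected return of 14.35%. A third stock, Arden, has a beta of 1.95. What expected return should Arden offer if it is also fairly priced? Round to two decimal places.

19.12%

MRP (SML slope) = (14.35% − 10.46%) / (1.30 − 0.77) = 3.89% / 0.53 = 7.3396%
R_f (intercept) = 10.46% − 0.77 × 7.3396% = 4.8085%
E(R_Arden) = R_f + β × MRP = 4.8085% + 1.95 × 7.3396% = 19.12%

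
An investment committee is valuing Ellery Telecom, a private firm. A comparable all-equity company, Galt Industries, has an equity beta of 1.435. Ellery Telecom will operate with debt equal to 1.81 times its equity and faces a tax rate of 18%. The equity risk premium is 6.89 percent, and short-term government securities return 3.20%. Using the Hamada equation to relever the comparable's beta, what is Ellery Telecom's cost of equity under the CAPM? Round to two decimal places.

27.76%

β_L = β_U × [1 + (1 − t)(D/E)] = 1.435 × [1 + (1 − 0.18) × 1.81]
    = 1.435 × [1 + 0.82 × 1.81] = 1.435 × 2.4842 = 3.5648
E(R) = R_f + β_L × MRP = 3.20% + 3.5648 × 6.89% = 27.76%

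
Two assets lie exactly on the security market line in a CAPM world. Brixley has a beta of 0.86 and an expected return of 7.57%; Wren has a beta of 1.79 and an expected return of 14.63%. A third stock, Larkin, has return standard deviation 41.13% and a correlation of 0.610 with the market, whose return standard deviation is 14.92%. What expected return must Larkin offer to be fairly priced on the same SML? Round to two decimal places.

MRP = (14.63% − 7.57%) / (1.79 − 0.86) = 7.5914%
R_f = 7.57% − 0.86 × 7.5914% = 1.0414%
β_Larkin = ρ·σ_i/σ_m = 0.610 × 41.13 / 14.92 = 1.6816
E(R_Larkin) = R_f + β × MRP = 1.0414% + 1.6816 × 7.5914% = 13.81%

13.81%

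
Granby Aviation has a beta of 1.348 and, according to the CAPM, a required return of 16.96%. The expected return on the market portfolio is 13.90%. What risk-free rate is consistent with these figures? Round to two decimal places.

E(R) = R_f + β(E(R_m) − R_f) = R_f(1 − β) + β·E(R_m)
16.96% = R_f × (1 − 1.348) + 1.348 × 13.90%
16.96% = R_f × -0.348 + 18.73720%
R_f = (16.96% − 18.73720%) / -0.348 = 5.11%

5.11%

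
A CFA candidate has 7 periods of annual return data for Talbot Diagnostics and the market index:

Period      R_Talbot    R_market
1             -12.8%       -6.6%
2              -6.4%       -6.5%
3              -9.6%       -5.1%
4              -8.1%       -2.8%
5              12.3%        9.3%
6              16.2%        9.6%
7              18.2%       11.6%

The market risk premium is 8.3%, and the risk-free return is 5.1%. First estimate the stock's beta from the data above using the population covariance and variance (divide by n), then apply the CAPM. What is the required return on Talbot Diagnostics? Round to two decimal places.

Mean R_i = (-12.8 − 6.4 − 9.6 − 8.1 + 12.3 + 16.2 + 18.2) / 7 = 1.4000%
Mean R_m = (-6.6 − 6.5 − 5.1 − 2.8 + 9.3 + 9.6 + 11.6) / 7 = 1.3571%
Σ(R_i − R̄_i)(R_m − R̄_m) = 665.4500  ⇒  Cov = 665.4500 / 7 = 95.0643
Σ(R_m − R̄_m)² = 419.9771  ⇒  Var(R_m) = 419.9771 / 7 = 59.9967
β = Cov / Var(R_m) = 95.0643 / 59.9967 = 1.5845
E(R) = R_f + β × MRP = 5.1% + 1.5845 × 8.3% = 18.25%

18.25%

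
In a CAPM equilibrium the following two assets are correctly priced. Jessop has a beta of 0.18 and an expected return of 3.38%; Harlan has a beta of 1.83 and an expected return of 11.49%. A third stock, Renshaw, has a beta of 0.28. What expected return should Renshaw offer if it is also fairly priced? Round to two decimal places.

3.87%

MRP (SML slope) = (11.49% − 3.38%) / (1.83 − 0.18) = 8.11% / 1.65 = 4.9152%
R_f (intercept) = 3.38% − 0.18 × 4.9152% = 2.4953%
E(R_Renshaw) = R_f + β × MRP = 2.4953% + 0.28 × 4.9152% = 3.87%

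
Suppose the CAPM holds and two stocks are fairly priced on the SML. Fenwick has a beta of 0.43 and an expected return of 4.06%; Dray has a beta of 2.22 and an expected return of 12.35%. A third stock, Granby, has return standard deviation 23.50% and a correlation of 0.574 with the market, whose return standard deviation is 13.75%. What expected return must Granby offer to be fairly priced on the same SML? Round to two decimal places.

MRP = (12.35% − 4.06%) / (2.22 − 0.43) = 4.6313%
R_f = 4.06% − 0.43 × 4.6313% = 2.0685%
β_Granby = ρ·σ_i/σ_m = 0.574 × 23.50 / 13.75 = 0.9810
E(R_Granby) = R_f + β × MRP = 2.0685% + 0.9810 × 4.6313% = 6.61%

6.61%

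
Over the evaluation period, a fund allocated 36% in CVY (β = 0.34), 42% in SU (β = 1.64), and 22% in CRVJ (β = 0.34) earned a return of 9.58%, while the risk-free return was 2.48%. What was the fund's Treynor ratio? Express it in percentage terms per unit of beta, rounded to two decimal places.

β_P = 0.36×0.34 + 0.42×1.64 + 0.22×0.34 = 0.8860
Treynor = (R_P − R_f) / β_P = (9.58% − 2.48%) / 0.8860 = 7.10% / 0.8860 = 8.01%

8.01%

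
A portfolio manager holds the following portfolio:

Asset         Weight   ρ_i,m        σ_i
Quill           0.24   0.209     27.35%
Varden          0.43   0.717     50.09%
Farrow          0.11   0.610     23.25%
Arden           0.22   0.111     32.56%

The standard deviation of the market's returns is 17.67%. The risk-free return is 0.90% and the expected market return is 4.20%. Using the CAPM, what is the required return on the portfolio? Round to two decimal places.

β_Quill = 0.209 × 27.35% / 17.67% = 0.3235
β_Varden = 0.717 × 50.09% / 17.67% = 2.0325
β_Farrow = 0.610 × 23.25% / 17.67% = 0.8026
β_Arden = 0.111 × 32.56% / 17.67% = 0.2045
β_P = Σ w_i β_i = 0.24×0.3235 + 0.43×2.0325 + 0.11×0.8026 + 0.22×0.2045 = 1.0849
MRP = 4.20% − 0.90% = 3.30%
E(R_P) = R_f + β_P × MRP = 0.90% + 1.0849 × 3.30% = 4.48%

4.48%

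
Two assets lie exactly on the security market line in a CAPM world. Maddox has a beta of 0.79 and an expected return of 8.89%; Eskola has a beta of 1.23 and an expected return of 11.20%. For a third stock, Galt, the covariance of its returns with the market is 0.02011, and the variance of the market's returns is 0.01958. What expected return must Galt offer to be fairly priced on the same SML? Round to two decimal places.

MRP = (11.20% − 8.89%) / (1.23 − 0.79) = 5.2500%
R_f = 8.89% − 0.79 × 5.2500% = 4.7425%
β_Galt = Cov / Var(R_m) = 0.02011 / 0.01958 = 1.0271
E(R_Galt) = R_f + β × MRP = 4.7425% + 1.0271 × 5.2500% = 10.13%

10.13%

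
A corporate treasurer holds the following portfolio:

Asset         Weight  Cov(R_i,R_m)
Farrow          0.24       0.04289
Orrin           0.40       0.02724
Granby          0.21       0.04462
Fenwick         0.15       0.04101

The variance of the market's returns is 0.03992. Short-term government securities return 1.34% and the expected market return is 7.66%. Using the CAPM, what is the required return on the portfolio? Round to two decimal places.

7.15%

β_Farrow = 0.04289 / 0.03992 = 1.0744
β_Orrin = 0.02724 / 0.03992 = 0.6824
β_Granby = 0.04462 / 0.03992 = 1.1177
β_Fenwick = 0.04101 / 0.03992 = 1.0273
β_P = Σ w_i β_i = 0.24×1.0744 + 0.40×0.6824 + 0.21×1.1177 + 0.15×1.0273 = 0.9196
MRP = 7.66% − 1.34% = 6.32%
E(R_P) = R_f + β_P × MRP = 1.34% + 0.9196 × 6.32% = 7.15%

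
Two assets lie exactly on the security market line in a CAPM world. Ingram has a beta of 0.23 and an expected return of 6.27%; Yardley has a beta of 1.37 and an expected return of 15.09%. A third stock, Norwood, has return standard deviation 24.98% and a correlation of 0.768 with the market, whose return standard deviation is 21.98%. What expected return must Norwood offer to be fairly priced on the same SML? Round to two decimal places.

MRP = (15.09% − 6.27%) / (1.37 − 0.23) = 7.7368%
R_f = 6.27% − 0.23 × 7.7368% = 4.4905%
β_Norwood = ρ·σ_i/σ_m = 0.768 × 24.98 / 21.98 = 0.8728
E(R_Norwood) = R_f + β × MRP = 4.4905% + 0.8728 × 7.7368% = 11.24%

11.24%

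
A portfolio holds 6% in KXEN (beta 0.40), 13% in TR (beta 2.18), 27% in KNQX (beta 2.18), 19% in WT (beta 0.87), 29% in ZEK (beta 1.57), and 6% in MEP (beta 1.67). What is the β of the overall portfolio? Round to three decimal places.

β_P = Σ w_i β_i = 0.06×0.40 + 0.13×2.18 + 0.27×2.18 + 0.19×0.87 + 0.29×1.57 + 0.06×1.67 = 1.6168

1.617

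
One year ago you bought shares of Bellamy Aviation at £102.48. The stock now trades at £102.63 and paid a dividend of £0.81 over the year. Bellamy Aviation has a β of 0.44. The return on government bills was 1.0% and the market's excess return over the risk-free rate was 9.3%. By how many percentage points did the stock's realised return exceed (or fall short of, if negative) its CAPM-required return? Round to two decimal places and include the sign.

Realised HPR = (P1 + D1 − P0) / P0 = (102.63 + 0.81 − 102.48) / 102.48 = 0.96 / 102.48 = 0.9368%
CAPM required = R_f + β·MRP = 1.0% + 0.44 × 9.3% = 5.0920%
α = realised − required = 0.9368% − 5.0920% = -4.16%

-4.16%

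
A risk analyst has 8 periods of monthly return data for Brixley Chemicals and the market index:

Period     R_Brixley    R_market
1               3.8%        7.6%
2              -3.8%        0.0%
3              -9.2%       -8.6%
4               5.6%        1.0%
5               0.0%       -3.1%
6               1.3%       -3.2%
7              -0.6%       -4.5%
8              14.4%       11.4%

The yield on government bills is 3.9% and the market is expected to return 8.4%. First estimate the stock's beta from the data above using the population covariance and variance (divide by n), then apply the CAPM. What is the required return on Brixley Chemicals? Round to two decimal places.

Mean R_i = (3.8 − 3.8 − 9.2 + 5.6 + 0.0 + 1.3 − 0.6 + 14.4) / 8 = 1.4375%
Mean R_m = (7.6 + 0.0 − 8.6 + 1.0 − 3.1 − 3.2 − 4.5 + 11.4) / 8 = 0.0750%
Σ(R_i − R̄_i)(R_m − R̄_m) = 275.4375  ⇒  Cov = 275.4375 / 8 = 34.4297
Σ(R_m − R̄_m)² = 302.7350  ⇒  Var(R_m) = 302.7350 / 8 = 37.8419
β = Cov / Var(R_m) = 34.4297 / 37.8419 = 0.9098
MRP = 8.4% − 3.9% = 4.50%
E(R) = R_f + β × MRP = 3.9% + 0.9098 × 4.5% = 7.99%

7.99%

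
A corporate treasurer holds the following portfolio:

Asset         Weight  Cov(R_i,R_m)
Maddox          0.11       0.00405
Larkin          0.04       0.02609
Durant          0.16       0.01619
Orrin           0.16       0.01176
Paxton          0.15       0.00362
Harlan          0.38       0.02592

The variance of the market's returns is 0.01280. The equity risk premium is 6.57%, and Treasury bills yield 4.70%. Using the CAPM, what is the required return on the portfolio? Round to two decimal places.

β_Maddox = 0.00405 / 0.01280 = 0.3164
β_Larkin = 0.02609 / 0.01280 = 2.0383
β_Durant = 0.01619 / 0.01280 = 1.2648
β_Orrin = 0.01176 / 0.01280 = 0.9188
β_Paxton = 0.00362 / 0.01280 = 0.2828
β_Harlan = 0.02592 / 0.01280 = 2.0250
β_P = Σ w_i β_i = 0.11×0.3164 + 0.04×2.0383 + 0.16×1.2648 + 0.16×0.9188 + 0.15×0.2828 + 0.38×2.0250 = 1.2776
E(R_P) = R_f + β_P × MRP = 4.70% + 1.2776 × 6.57% = 13.09%

13.09%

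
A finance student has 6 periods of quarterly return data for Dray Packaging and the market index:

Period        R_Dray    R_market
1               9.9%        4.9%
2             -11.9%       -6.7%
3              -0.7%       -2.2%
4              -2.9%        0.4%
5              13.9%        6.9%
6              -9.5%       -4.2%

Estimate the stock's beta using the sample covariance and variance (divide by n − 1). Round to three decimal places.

1.901

Mean R_i = (9.9 − 11.9 − 0.7 − 2.9 + 13.9 − 9.5) / 6 = -0.2000%
Mean R_m = (4.9 − 6.7 − 2.2 + 0.4 + 6.9 − 4.2) / 6 = -0.1500%
Σ(R_i − R̄_i)(R_m − R̄_m) = 264.2500  ⇒  Cov = 264.2500 / 5 = 52.8500
Σ(R_m − R̄_m)² = 139.0150  ⇒  Var(R_m) = 139.0150 / 5 = 27.8030
β = Cov / Var(R_m) = 52.8500 / 27.8030 = 1.9009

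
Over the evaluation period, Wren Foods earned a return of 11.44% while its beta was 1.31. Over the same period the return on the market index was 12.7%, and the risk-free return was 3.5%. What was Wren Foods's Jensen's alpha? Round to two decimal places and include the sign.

Market excess return = 12.7% − 3.5% = 9.20%
CAPM benchmark = R_f + β(R_m − R_f) = 3.5% + 1.31 × 9.2% = 15.5520%
α = actual − benchmark = 11.44% − 15.5520% = -4.11%

-4.11%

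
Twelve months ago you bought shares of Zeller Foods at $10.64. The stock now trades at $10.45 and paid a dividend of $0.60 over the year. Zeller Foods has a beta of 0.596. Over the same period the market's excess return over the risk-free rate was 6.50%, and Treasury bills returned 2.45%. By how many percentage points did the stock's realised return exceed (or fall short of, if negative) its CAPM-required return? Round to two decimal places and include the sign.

-2.47%

Realised HPR = (P1 + D1 − P0) / P0 = (10.45 + 0.60 − 10.64) / 10.64 = 0.41 / 10.64 = 3.8534%
CAPM required = R_f + β·MRP = 2.45% + 0.596 × 6.50% = 6.32400%
α = realised − required = 3.8534% − 6.32400% = -2.47%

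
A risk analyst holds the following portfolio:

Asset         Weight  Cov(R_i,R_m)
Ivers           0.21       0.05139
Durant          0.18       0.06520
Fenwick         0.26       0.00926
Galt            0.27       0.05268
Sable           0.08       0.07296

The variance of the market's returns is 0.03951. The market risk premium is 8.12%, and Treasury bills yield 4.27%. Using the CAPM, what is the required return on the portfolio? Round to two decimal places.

13.52%

β_Ivers = 0.05139 / 0.03951 = 1.3007
β_Durant = 0.06520 / 0.03951 = 1.6502
β_Fenwick = 0.00926 / 0.03951 = 0.2344
β_Galt = 0.05268 / 0.03951 = 1.3333
β_Sable = 0.07296 / 0.03951 = 1.8466
β_P = Σ w_i β_i = 0.21×1.3007 + 0.18×1.6502 + 0.26×0.2344 + 0.27×1.3333 + 0.08×1.8466 = 1.1388
E(R_P) = R_f + β_P × MRP = 4.27% + 1.1388 × 8.12% = 13.52%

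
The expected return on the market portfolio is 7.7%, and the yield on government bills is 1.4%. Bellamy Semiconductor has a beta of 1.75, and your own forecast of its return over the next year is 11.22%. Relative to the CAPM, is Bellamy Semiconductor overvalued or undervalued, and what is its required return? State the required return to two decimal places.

Overvalued; required return 12.43%

MRP = 7.7% − 1.4% = 6.30%
Required return = R_f + β·MRP = 1.4% + 1.75 × 6.3% = 12.43%
Forecast 11.22% < required 12.43% → the stock plots below the SML → overvalued.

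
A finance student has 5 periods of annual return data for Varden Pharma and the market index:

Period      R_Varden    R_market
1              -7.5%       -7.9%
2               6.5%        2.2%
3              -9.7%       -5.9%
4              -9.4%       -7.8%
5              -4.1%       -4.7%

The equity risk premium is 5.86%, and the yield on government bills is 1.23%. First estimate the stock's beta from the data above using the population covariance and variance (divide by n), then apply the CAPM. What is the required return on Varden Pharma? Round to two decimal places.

Mean R_i = (-7.5 + 6.5 − 9.7 − 9.4 − 4.1) / 5 = -4.8400%
Mean R_m = (-7.9 + 2.2 − 5.9 − 7.8 − 4.7) / 5 = -4.8200%
Σ(R_i − R̄_i)(R_m − R̄_m) = 106.7260  ⇒  Cov = 106.7260 / 5 = 21.3452
Σ(R_m − R̄_m)² = 68.8280  ⇒  Var(R_m) = 68.8280 / 5 = 13.7656
β = Cov / Var(R_m) = 21.3452 / 13.7656 = 1.5506
E(R) = R_f + β × MRP = 1.23% + 1.5506 × 5.86% = 10.32%

10.32%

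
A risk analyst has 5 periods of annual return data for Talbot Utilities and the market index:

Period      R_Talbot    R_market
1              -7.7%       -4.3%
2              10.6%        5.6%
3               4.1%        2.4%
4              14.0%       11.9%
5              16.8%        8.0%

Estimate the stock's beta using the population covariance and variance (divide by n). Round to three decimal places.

Mean R_i = (-7.7 + 10.6 + 4.1 + 14.0 + 16.8) / 5 = 7.5600%
Mean R_m = (-4.3 + 5.6 + 2.4 + 11.9 + 8.0) / 5 = 4.7200%
Σ(R_i − R̄_i)(R_m − R̄_m) = 224.8940  ⇒  Cov = 224.8940 / 5 = 44.9788
Σ(R_m − R̄_m)² = 149.8280  ⇒  Var(R_m) = 149.8280 / 5 = 29.9656
β = Cov / Var(R_m) = 44.9788 / 29.9656 = 1.5010

1.501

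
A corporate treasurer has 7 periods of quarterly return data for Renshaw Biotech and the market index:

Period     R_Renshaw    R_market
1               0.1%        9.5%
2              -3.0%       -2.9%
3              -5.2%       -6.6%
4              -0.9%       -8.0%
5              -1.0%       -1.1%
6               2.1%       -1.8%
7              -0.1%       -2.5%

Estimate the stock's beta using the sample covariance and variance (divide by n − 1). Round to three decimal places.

0.175

Mean R_i = (0.1 − 3.0 − 5.2 − 0.9 − 1.0 + 2.1 − 0.1) / 7 = -1.1429%
Mean R_m = (9.5 − 2.9 − 6.6 − 8.0 − 1.1 − 1.8 − 2.5) / 7 = -1.9143%
Σ(R_i − R̄_i)(R_m − R̄_m) = 33.4257  ⇒  Cov = 33.4257 / 6 = 5.5710
Σ(R_m − R̄_m)² = 191.2686  ⇒  Var(R_m) = 191.2686 / 6 = 31.8781
β = Cov / Var(R_m) = 5.5710 / 31.8781 = 0.1748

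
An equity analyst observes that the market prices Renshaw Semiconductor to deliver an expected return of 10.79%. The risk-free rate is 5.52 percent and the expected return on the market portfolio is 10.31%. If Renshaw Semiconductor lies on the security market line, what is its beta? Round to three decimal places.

MRP = 10.31% − 5.52% = 4.79%
β = (E(R) − R_f) / MRP = (10.79% − 5.52%) / 4.79% = 5.27% / 4.79% = 1.100

1.100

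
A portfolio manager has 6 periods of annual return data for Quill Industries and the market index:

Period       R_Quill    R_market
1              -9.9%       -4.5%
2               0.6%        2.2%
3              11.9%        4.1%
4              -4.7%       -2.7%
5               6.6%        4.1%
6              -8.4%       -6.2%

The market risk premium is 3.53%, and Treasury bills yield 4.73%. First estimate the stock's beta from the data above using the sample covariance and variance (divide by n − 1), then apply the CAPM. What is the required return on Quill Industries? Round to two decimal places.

11.06%

Mean R_i = (-9.9 + 0.6 + 11.9 − 4.7 + 6.6 − 8.4) / 6 = -0.6500%
Mean R_m = (-4.5 + 2.2 + 4.1 − 2.7 + 4.1 − 6.2) / 6 = -0.5000%
Σ(R_i − R̄_i)(R_m − R̄_m) = 184.5400  ⇒  Cov = 184.5400 / 5 = 36.9080
Σ(R_m − R̄_m)² = 102.9400  ⇒  Var(R_m) = 102.9400 / 5 = 20.5880
β = Cov / Var(R_m) = 36.9080 / 20.5880 = 1.7927
E(R) = R_f + β × MRP = 4.73% + 1.7927 × 3.53% = 11.06%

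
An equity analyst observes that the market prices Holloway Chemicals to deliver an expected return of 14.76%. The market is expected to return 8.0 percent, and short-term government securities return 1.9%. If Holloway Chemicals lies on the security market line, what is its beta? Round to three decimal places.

2.108

MRP = 8.0% − 1.9% = 6.10%
β = (E(R) − R_f) / MRP = (14.76% − 1.9%) / 6.1% = 12.86% / 6.1% = 2.108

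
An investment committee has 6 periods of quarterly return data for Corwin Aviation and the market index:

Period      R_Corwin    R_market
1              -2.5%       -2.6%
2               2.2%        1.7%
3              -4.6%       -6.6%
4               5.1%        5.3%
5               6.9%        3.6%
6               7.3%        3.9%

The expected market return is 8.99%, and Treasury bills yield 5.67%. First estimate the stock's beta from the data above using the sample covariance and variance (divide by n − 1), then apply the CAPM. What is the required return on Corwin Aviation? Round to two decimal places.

9.10%

Mean R_i = (-2.5 + 2.2 − 4.6 + 5.1 + 6.9 + 7.3) / 6 = 2.4000%
Mean R_m = (-2.6 + 1.7 − 6.6 + 5.3 + 3.6 + 3.9) / 6 = 0.8833%
Σ(R_i − R̄_i)(R_m − R̄_m) = 108.2200  ⇒  Cov = 108.2200 / 5 = 21.6440
Σ(R_m − R̄_m)² = 104.7883  ⇒  Var(R_m) = 104.7883 / 5 = 20.9577
β = Cov / Var(R_m) = 21.6440 / 20.9577 = 1.0327
MRP = 8.99% − 5.67% = 3.32%
E(R) = R_f + β × MRP = 5.67% + 1.0327 × 3.32% = 9.10%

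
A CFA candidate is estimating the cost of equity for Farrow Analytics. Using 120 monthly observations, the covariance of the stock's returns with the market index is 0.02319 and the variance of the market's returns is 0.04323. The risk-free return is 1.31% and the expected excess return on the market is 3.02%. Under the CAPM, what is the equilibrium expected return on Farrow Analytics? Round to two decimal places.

β = Cov(R_i, R_m) / Var(R_m) = 0.02319 / 0.04323 = 0.5364
E(R) = R_f + β × MRP = 1.31% + 0.5364 × 3.02% = 2.93%

2.93%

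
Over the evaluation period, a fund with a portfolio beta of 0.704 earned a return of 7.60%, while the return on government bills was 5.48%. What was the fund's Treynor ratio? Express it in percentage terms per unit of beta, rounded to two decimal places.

Treynor = (R_P − R_f) / β_P = (7.60% − 5.48%) / 0.7040 = 2.12% / 0.7040 = 3.01%

3.01%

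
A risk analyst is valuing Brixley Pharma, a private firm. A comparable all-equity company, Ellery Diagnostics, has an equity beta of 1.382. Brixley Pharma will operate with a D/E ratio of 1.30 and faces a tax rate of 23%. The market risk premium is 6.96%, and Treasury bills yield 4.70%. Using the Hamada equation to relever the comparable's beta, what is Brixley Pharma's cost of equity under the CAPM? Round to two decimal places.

β_L = β_U × [1 + (1 − t)(D/E)] = 1.382 × [1 + (1 − 0.23) × 1.30]
    = 1.382 × [1 + 0.77 × 1.30] = 1.382 × 2.0010 = 2.7654
E(R) = R_f + β_L × MRP = 4.70% + 2.7654 × 6.96% = 23.95%

23.95%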